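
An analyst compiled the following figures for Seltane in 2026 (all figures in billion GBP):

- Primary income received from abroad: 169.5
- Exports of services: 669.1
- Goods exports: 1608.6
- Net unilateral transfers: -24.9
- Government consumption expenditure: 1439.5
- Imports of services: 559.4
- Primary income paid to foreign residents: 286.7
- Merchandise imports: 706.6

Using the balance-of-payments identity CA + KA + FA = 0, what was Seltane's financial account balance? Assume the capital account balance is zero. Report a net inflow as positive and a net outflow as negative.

Goods balance = 1608.6 - 706.6 = 902.0
Services balance = 669.1 - 559.4 = 109.7
Trade balance (goods + services) = 902.0 + 109.7 = 1011.7
Net primary income = 169.5 - 286.7 = -117.2
Net secondary income = -24.9
Current account = 1011.7 + (-117.2) + (-24.9) = 869.6
Financial account = -(869.6) = -869.6

-869.6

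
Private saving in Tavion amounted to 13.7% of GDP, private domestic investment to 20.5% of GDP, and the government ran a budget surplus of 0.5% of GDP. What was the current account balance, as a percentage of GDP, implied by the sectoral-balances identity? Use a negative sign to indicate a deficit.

By the sectoral-balances identity, CA = (S_private - I) + (T - G).
Private balance = 13.7 - 20.5 = -6.8
Government balance (T - G) = 0.5
CA = -6.8 + 0.5 = -6.3

-6.3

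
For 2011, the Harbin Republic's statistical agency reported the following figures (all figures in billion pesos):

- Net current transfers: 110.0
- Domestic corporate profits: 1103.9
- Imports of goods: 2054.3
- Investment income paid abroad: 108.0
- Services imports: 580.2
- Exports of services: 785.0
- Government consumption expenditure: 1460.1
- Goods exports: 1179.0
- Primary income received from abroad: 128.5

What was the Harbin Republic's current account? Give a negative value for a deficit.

-540.0

Goods balance = 1179.0 - 2054.3 = -875.3
Services balance = 785.0 - 580.2 = 204.8
Trade balance (goods + services) = -875.3 + 204.8 = -670.5
Net primary income = 128.5 - 108.0 = 20.5
Net secondary income = 110.0
Current account = -670.5 + 20.5 + 110.0 = -540.0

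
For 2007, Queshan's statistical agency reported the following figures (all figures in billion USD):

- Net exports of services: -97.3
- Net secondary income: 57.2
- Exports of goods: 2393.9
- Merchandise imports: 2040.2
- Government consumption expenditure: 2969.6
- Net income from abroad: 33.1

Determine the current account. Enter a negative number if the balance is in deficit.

Goods balance = 2393.9 - 2040.2 = 353.7
Services balance = -97.3
Trade balance (goods + services) = 353.7 + (-97.3) = 256.4
Net primary income = 33.1
Net secondary income = 57.2
Current account = 256.4 + 33.1 + 57.2 = 346.7

346.7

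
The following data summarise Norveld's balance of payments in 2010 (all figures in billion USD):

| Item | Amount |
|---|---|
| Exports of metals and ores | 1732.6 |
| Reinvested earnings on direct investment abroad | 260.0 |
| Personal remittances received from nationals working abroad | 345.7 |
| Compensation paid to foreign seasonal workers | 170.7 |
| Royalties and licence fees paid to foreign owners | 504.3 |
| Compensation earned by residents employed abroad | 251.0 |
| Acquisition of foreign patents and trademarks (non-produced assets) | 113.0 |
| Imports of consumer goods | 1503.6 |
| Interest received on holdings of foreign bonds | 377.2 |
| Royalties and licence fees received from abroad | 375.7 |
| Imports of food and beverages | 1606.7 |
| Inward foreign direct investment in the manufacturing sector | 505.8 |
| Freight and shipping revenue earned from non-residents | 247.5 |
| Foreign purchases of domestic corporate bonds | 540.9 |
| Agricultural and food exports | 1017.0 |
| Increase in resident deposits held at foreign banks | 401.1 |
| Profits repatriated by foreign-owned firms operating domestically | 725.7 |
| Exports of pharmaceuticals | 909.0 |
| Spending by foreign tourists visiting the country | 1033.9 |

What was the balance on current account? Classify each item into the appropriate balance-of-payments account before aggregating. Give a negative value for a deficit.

Goods: -1503.6 - 1606.7 + 1732.6 + 1017.0 + 909.0 = 548.3
Services: 1033.9 + 375.7 + 247.5 - 504.3 = 1152.8
Primary income: 377.2 + 260.0 - 725.7 - 170.7 + 251.0 = -8.2
Secondary income: 345.7
Current account = 548.3 + 1152.8 + (-8.2) + 345.7 = 2038.6
(Excluded from the current account — capital account: acquisition of foreign patents and trademarks (non-produced assets) 113.0; financial account: inward foreign direct investment in the manufacturing sector 505.8, foreign purchases of domestic corporate bonds 540.9, increase in resident deposits held at foreign banks 401.1.)

2038.6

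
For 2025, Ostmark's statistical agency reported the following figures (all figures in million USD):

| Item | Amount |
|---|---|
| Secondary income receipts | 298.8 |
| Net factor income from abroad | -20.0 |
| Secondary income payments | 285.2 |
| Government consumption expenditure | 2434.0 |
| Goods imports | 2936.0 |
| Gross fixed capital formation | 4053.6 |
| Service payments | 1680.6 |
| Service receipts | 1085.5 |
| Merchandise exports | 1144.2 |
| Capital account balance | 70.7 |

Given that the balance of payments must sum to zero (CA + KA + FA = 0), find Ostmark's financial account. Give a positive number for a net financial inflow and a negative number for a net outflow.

Goods balance = 1144.2 - 2936.0 = -1791.8
Services balance = 1085.5 - 1680.6 = -595.1
Trade balance (goods + services) = -1791.8 + (-595.1) = -2386.9
Net primary income = -20.0
Net secondary income = 298.8 - 285.2 = 13.6
Current account = -2386.9 + (-20.0) + 13.6 = -2393.3
Financial account = -(-2393.3 + 70.7) = 2322.6

2322.6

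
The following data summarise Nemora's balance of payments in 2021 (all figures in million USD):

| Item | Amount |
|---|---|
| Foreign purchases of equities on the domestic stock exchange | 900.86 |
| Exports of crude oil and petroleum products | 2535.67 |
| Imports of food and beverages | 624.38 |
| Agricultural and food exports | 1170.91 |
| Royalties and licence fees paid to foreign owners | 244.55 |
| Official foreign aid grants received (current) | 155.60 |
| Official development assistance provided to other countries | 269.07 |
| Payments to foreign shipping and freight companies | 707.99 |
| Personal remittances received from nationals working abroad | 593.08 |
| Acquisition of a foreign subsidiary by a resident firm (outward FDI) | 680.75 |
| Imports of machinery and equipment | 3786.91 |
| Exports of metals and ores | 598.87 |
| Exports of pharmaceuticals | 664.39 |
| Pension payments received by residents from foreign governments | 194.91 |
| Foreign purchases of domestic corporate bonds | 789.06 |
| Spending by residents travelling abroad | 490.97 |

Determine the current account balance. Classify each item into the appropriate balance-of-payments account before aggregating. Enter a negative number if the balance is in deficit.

Goods: 2535.67 + 598.87 - 624.38 - 3786.91 + 1170.91 + 664.39 = 558.55
Services: -707.99 - 490.97 - 244.55 = -1443.51
Secondary income: -269.07 + 194.91 + 155.60 + 593.08 = 674.52
Current account = 558.55 + (-1443.51) + 674.52 = -210.44
(Excluded from the current account — financial account: foreign purchases of equities on the domestic stock exchange 900.86, acquisition of a foreign subsidiary by a resident firm (outward FDI) 680.75, foreign purchases of domestic corporate bonds 789.06.)

-210.44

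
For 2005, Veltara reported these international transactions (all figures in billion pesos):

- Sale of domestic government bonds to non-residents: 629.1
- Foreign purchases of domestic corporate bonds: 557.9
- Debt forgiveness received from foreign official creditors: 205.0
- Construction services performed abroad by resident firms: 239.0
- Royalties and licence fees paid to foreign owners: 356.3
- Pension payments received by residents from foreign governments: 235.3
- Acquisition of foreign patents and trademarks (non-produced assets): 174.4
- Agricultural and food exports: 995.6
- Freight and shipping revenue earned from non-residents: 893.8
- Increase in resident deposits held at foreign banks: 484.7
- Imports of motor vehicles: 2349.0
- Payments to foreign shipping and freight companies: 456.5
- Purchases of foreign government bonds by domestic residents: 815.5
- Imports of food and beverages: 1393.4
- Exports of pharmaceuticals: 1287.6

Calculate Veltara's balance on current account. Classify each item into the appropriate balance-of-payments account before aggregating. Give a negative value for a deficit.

-903.9

Goods: -2349.0 + 995.6 - 1393.4 + 1287.6 = -1459.2
Services: -356.3 + 239.0 + 893.8 - 456.5 = 320.0
Secondary income: 235.3
Current account = (-1459.2) + 320.0 + 235.3 = -903.9
(Excluded from the current account — financial account: sale of domestic government bonds to non-residents 629.1, foreign purchases of domestic corporate bonds 557.9, increase in resident deposits held at foreign banks 484.7, purchases of foreign government bonds by domestic residents 815.5; capital account: debt forgiveness received from foreign official creditors 205.0, acquisition of foreign patents and trademarks (non-produced assets) 174.4.)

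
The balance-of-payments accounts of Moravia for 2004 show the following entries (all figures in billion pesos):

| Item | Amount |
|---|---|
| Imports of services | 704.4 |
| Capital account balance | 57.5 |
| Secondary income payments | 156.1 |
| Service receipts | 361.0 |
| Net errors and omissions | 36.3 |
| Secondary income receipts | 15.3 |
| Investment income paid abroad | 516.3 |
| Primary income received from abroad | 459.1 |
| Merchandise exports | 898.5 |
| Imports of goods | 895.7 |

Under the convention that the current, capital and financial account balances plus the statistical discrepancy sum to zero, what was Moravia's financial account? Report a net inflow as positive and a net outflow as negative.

444.8

Goods balance = 898.5 - 895.7 = 2.8
Services balance = 361.0 - 704.4 = -343.4
Trade balance (goods + services) = 2.8 + (-343.4) = -340.6
Net primary income = 459.1 - 516.3 = -57.2
Net secondary income = 15.3 - 156.1 = -140.8
Current account = -340.6 + (-57.2) + (-140.8) = -538.6
Financial account = -(-538.6 + 57.5 + 36.3) = 444.8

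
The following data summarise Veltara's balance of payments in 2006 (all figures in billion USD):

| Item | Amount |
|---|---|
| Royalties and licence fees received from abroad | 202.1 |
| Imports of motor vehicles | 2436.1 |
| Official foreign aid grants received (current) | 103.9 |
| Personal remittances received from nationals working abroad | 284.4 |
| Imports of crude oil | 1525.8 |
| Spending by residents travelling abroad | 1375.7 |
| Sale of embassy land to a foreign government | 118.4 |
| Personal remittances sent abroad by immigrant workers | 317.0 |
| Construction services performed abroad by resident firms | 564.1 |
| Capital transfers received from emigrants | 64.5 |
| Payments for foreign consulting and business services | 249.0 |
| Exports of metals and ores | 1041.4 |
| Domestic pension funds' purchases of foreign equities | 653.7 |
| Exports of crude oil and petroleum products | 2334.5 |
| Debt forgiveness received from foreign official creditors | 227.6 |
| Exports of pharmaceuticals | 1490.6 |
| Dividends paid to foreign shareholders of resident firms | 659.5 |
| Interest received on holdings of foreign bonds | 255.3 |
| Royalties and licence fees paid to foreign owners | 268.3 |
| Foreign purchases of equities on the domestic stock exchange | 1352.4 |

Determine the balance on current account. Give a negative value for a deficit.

-555.1

Goods: -2436.1 + 2334.5 + 1490.6 - 1525.8 + 1041.4 = 904.6
Services: 564.1 - 249.0 - 1375.7 - 268.3 + 202.1 = -1126.8
Primary income: 255.3 - 659.5 = -404.2
Secondary income: -317.0 + 103.9 + 284.4 = 71.3
Current account = 904.6 + (-1126.8) + (-404.2) + 71.3 = -555.1
(Excluded from the current account — capital account: sale of embassy land to a foreign government 118.4, capital transfers received from emigrants 64.5, debt forgiveness received from foreign official creditors 227.6; financial account: domestic pension funds' purchases of foreign equities 653.7, foreign purchases of equities on the domestic stock exchange 1352.4.)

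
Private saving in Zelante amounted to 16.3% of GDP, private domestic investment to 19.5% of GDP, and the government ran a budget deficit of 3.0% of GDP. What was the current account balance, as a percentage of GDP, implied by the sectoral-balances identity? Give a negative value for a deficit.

-6.2

By the sectoral-balances identity, CA = (S_private - I) + (T - G).
Private balance = 16.3 - 19.5 = -3.2
Government balance (T - G) = -3.0
CA = -3.2 + (-3.0) = -6.2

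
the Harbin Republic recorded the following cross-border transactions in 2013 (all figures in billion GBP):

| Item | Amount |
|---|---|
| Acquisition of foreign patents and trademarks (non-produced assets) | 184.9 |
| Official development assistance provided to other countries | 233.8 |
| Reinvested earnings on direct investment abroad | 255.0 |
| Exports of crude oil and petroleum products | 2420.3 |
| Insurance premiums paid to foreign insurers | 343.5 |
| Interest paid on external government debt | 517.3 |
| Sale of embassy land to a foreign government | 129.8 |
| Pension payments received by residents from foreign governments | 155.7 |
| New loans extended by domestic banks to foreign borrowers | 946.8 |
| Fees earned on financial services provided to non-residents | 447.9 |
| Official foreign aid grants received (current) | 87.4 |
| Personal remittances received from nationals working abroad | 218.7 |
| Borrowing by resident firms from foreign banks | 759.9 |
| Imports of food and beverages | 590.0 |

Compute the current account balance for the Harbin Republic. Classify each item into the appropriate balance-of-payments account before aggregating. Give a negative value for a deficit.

1900.4

Goods: 2420.3 - 590.0 = 1830.3
Services: -343.5 + 447.9 = 104.4
Primary income: -517.3 + 255.0 = -262.3
Secondary income: 155.7 + 218.7 - 233.8 + 87.4 = 228.0
Current account = 1830.3 + 104.4 + (-262.3) + 228.0 = 1900.4
(Excluded from the current account — capital account: acquisition of foreign patents and trademarks (non-produced assets) 184.9, sale of embassy land to a foreign government 129.8; financial account: new loans extended by domestic banks to foreign borrowers 946.8, borrowing by resident firms from foreign banks 759.9.)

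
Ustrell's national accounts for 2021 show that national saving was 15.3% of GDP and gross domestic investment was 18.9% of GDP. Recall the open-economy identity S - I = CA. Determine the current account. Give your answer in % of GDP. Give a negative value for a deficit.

-3.6

CA = S - I = 15.3 - 18.9 = -3.6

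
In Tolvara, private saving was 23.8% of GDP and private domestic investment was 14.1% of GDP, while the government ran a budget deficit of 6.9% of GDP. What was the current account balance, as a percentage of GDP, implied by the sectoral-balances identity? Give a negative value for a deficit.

By the sectoral-balances identity, CA = (S_private - I) + (T - G).
Private balance = 23.8 - 14.1 = 9.7
Government balance (T - G) = -6.9
CA = 9.7 + (-6.9) = 2.8

2.8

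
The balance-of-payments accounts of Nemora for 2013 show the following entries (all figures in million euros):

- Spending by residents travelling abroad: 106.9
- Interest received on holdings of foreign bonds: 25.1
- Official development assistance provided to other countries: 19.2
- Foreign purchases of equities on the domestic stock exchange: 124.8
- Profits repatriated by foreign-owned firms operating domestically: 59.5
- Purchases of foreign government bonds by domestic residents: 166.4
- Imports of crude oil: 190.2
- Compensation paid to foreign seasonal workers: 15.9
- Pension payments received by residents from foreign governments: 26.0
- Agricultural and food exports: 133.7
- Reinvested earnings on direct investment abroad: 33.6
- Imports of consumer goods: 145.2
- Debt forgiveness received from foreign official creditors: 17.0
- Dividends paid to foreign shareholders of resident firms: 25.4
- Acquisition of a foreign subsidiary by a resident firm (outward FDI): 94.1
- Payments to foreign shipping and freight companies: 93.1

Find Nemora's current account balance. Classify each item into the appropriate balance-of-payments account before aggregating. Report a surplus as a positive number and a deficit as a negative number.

-437.0

Goods: 133.7 - 190.2 - 145.2 = -201.7
Services: -93.1 - 106.9 = -200.0
Primary income: -15.9 + 25.1 + 33.6 - 59.5 - 25.4 = -42.1
Secondary income: 26.0 - 19.2 = 6.8
Current account = (-201.7) + (-200.0) + (-42.1) + 6.8 = -437.0
(Excluded from the current account — financial account: foreign purchases of equities on the domestic stock exchange 124.8, purchases of foreign government bonds by domestic residents 166.4, acquisition of a foreign subsidiary by a resident firm (outward FDI) 94.1; capital account: debt forgiveness received from foreign official creditors 17.0.)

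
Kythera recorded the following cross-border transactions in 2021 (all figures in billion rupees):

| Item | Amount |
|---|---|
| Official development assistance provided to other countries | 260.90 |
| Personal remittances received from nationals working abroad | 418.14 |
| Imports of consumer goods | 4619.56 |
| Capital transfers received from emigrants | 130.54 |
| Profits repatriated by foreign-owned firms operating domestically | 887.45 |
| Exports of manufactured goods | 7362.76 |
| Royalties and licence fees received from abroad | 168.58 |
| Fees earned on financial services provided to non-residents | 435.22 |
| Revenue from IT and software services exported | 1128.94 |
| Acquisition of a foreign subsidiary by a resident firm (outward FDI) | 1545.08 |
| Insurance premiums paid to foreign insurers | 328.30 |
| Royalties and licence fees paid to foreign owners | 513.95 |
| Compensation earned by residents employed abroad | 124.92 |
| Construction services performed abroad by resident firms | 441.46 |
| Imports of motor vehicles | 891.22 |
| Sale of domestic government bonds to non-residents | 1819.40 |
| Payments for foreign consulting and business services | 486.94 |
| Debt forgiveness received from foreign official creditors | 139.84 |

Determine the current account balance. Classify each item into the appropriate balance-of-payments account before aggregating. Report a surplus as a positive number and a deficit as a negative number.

Goods: -891.22 - 4619.56 + 7362.76 = 1851.98
Services: 435.22 - 513.95 + 168.58 - 486.94 + 441.46 + 1128.94 - 328.30 = 845.01
Primary income: -887.45 + 124.92 = -762.53
Secondary income: -260.90 + 418.14 = 157.24
Current account = 1851.98 + 845.01 + (-762.53) + 157.24 = 2091.70
(Excluded from the current account — capital account: capital transfers received from emigrants 130.54, debt forgiveness received from foreign official creditors 139.84; financial account: acquisition of a foreign subsidiary by a resident firm (outward FDI) 1545.08, sale of domestic government bonds to non-residents 1819.40.)

2091.70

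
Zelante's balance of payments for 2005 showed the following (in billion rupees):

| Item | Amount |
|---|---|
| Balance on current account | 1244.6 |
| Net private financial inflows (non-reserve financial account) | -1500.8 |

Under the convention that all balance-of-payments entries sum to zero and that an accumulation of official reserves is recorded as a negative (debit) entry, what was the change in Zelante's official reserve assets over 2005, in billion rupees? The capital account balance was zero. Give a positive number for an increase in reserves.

Official reserve transactions balance = -(1244.6 + (-1500.8)) = 256.2
An accumulation of reserves is recorded as a debit (negative entry), so the change in the stock of reserves is the negative of that balance.
Change in official reserves = -(256.2) = -256.2

-256.2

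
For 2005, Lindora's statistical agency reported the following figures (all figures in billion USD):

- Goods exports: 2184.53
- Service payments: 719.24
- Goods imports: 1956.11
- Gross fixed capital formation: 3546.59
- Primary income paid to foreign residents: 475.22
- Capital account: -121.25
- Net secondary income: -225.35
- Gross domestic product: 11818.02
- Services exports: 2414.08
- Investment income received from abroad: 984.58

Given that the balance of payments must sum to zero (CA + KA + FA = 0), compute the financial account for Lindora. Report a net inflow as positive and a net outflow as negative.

-2086.02

Goods balance = 2184.53 - 1956.11 = 228.42
Services balance = 2414.08 - 719.24 = 1694.84
Trade balance (goods + services) = 228.42 + 1694.84 = 1923.26
Net primary income = 984.58 - 475.22 = 509.36
Net secondary income = -225.35
Current account = 1923.26 + 509.36 + (-225.35) = 2207.27
Financial account = -(2207.27 + (-121.25)) = -2086.02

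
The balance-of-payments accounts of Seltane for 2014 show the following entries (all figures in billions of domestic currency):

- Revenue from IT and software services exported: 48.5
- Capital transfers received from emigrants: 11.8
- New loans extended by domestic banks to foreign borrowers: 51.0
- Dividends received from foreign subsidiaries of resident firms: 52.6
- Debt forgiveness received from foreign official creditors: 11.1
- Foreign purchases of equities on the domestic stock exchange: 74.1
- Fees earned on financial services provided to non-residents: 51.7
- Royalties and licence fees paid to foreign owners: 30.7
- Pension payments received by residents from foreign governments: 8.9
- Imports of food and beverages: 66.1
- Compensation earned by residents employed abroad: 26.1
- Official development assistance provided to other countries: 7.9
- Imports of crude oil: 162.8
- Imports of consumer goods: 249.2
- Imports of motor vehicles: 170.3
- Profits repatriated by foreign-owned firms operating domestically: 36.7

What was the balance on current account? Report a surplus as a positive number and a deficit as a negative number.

-535.9

Goods: -170.3 - 66.1 - 162.8 - 249.2 = -648.4
Services: 48.5 - 30.7 + 51.7 = 69.5
Primary income: 26.1 - 36.7 + 52.6 = 42.0
Secondary income: -7.9 + 8.9 = 1.0
Current account = (-648.4) + 69.5 + 42.0 + 1.0 = -535.9
(Excluded from the current account — capital account: capital transfers received from emigrants 11.8, debt forgiveness received from foreign official creditors 11.1; financial account: new loans extended by domestic banks to foreign borrowers 51.0, foreign purchases of equities on the domestic stock exchange 74.1.)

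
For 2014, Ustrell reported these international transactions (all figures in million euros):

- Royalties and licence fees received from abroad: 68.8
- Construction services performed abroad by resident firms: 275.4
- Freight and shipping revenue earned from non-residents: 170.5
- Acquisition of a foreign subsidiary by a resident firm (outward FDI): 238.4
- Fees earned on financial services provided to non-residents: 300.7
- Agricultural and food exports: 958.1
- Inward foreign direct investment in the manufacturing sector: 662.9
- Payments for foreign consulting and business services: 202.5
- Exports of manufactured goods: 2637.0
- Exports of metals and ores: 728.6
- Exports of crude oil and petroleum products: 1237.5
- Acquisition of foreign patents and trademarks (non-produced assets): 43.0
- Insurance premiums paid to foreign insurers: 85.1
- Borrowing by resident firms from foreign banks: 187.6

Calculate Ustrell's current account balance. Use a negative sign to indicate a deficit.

Goods: 958.1 + 728.6 + 1237.5 + 2637.0 = 5561.2
Services: 300.7 + 275.4 + 170.5 - 202.5 + 68.8 - 85.1 = 527.8
Current account = 5561.2 + 527.8 = 6089.0
(Excluded from the current account — financial account: acquisition of a foreign subsidiary by a resident firm (outward FDI) 238.4, inward foreign direct investment in the manufacturing sector 662.9, borrowing by resident firms from foreign banks 187.6; capital account: acquisition of foreign patents and trademarks (non-produced assets) 43.0.)

6089.0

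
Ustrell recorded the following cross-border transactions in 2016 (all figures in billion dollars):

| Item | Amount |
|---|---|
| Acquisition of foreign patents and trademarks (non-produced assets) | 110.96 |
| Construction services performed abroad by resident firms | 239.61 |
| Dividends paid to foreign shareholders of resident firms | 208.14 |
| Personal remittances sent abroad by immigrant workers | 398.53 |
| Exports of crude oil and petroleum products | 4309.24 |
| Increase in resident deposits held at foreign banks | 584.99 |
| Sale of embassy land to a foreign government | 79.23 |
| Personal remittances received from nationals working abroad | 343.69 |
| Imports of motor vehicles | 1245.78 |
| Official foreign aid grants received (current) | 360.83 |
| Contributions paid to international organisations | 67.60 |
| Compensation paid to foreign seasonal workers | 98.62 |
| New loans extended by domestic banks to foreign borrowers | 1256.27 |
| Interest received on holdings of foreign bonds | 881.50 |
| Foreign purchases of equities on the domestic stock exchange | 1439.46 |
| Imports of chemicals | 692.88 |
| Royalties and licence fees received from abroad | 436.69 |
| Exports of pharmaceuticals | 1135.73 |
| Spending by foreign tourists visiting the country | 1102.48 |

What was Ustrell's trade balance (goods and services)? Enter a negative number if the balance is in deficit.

Goods: 1135.73 + 4309.24 - 1245.78 - 692.88 = 3506.31
Services: 436.69 + 239.61 + 1102.48 = 1778.78
Trade balance = 3506.31 + 1778.78 = 5285.09
(Excluded from the trade balance — capital account: acquisition of foreign patents and trademarks (non-produced assets) 110.96, sale of embassy land to a foreign government 79.23; primary income: dividends paid to foreign shareholders of resident firms 208.14, compensation paid to foreign seasonal workers 98.62, interest received on holdings of foreign bonds 881.50; secondary income: personal remittances sent abroad by immigrant workers 398.53, personal remittances received from nationals working abroad 343.69, official foreign aid grants received (current) 360.83, contributions paid to international organisations 67.60; financial account: increase in resident deposits held at foreign banks 584.99, new loans extended by domestic banks to foreign borrowers 1256.27, foreign purchases of equities on the domestic stock exchange 1439.46.)

5285.09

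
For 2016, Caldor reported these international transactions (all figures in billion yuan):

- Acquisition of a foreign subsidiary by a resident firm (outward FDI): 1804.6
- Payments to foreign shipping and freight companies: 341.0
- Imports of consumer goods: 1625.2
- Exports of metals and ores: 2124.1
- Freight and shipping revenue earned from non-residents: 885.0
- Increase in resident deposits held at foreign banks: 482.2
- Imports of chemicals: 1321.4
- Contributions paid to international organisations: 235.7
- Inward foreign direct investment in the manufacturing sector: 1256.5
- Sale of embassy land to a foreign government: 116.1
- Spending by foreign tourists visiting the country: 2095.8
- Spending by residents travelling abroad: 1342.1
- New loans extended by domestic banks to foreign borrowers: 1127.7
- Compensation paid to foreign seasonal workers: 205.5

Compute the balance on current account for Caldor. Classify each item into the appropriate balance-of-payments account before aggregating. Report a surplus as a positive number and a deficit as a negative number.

34.0

Goods: -1321.4 + 2124.1 - 1625.2 = -822.5
Services: 2095.8 - 1342.1 - 341.0 + 885.0 = 1297.7
Primary income: -205.5
Secondary income: -235.7
Current account = (-822.5) + 1297.7 + (-205.5) + (-235.7) = 34.0
(Excluded from the current account — financial account: acquisition of a foreign subsidiary by a resident firm (outward FDI) 1804.6, increase in resident deposits held at foreign banks 482.2, inward foreign direct investment in the manufacturing sector 1256.5, new loans extended by domestic banks to foreign borrowers 1127.7; capital account: sale of embassy land to a foreign government 116.1.)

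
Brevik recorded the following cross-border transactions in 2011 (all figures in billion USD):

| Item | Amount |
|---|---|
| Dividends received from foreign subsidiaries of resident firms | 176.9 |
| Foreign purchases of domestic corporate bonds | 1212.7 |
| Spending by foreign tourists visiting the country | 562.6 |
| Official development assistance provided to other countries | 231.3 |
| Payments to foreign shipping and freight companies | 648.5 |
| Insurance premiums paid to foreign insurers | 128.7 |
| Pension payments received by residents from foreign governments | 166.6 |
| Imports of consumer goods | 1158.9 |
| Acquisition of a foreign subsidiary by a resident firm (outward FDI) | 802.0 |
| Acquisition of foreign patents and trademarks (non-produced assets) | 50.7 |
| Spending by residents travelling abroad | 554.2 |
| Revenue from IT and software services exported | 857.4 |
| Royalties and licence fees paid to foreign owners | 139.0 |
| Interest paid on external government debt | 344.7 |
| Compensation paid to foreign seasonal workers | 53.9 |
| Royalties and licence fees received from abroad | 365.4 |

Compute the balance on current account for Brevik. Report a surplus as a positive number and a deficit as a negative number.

Goods: -1158.9
Services: -128.7 + 365.4 - 648.5 + 562.6 - 554.2 + 857.4 - 139.0 = 315.0
Primary income: -344.7 + 176.9 - 53.9 = -221.7
Secondary income: -231.3 + 166.6 = -64.7
Current account = (-1158.9) + 315.0 + (-221.7) + (-64.7) = -1130.3
(Excluded from the current account — financial account: foreign purchases of domestic corporate bonds 1212.7, acquisition of a foreign subsidiary by a resident firm (outward FDI) 802.0; capital account: acquisition of foreign patents and trademarks (non-produced assets) 50.7.)

-1130.3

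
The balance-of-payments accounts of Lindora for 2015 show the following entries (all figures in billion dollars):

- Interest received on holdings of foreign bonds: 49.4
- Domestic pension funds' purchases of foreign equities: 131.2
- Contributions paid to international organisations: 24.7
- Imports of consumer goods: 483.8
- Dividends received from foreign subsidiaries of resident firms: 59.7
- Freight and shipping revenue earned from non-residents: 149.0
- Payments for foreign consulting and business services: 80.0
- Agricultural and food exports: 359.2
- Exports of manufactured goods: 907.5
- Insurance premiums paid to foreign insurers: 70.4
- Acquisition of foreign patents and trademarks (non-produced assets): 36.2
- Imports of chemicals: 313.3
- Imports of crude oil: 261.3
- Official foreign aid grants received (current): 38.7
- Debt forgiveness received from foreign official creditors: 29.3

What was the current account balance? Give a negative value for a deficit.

330.0

Goods: -483.8 + 359.2 + 907.5 - 261.3 - 313.3 = 208.3
Services: 149.0 - 80.0 - 70.4 = -1.4
Primary income: 59.7 + 49.4 = 109.1
Secondary income: -24.7 + 38.7 = 14.0
Current account = 208.3 + (-1.4) + 109.1 + 14.0 = 330.0
(Excluded from the current account — financial account: domestic pension funds' purchases of foreign equities 131.2; capital account: acquisition of foreign patents and trademarks (non-produced assets) 36.2, debt forgiveness received from foreign official creditors 29.3.)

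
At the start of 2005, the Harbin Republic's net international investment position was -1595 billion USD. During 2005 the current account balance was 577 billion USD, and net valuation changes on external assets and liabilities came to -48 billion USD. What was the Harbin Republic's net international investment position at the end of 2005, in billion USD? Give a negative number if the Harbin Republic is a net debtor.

-1066

Change in NIIP = current account + net valuation change = 577 + (-48) = 529
End-of-year NIIP = -1595 + 529 = -1066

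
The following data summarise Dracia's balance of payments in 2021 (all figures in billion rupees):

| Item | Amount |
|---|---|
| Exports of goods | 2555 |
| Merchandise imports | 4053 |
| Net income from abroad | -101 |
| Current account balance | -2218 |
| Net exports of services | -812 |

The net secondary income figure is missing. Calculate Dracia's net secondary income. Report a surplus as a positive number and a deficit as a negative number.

Current account = goods balance + services balance + net primary income + net secondary income
Sum of the known components = -2411
Net secondary income = CA - (known components) = -2218 - (-2411) = 193

193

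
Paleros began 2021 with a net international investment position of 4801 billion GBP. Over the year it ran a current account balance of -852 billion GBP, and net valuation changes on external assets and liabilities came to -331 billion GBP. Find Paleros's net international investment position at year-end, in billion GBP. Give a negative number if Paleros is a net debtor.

Change in NIIP = current account + net valuation change = -852 + (-331) = -1183
End-of-year NIIP = 4801 + (-1183) = 3618

3618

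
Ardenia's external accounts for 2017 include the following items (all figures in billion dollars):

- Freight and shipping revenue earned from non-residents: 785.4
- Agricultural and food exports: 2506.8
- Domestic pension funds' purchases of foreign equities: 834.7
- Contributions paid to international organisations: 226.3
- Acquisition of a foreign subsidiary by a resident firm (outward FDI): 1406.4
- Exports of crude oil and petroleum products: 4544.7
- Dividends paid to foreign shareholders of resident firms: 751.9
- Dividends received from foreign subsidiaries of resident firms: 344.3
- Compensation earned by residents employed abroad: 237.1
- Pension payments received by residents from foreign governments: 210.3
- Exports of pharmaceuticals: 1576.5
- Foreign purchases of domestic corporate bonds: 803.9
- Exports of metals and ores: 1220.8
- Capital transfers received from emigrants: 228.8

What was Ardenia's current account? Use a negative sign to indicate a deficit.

10447.7

Goods: 4544.7 + 1576.5 + 2506.8 + 1220.8 = 9848.8
Services: 785.4
Primary income: 237.1 + 344.3 - 751.9 = -170.5
Secondary income: 210.3 - 226.3 = -16.0
Current account = 9848.8 + 785.4 + (-170.5) + (-16.0) = 10447.7
(Excluded from the current account — financial account: domestic pension funds' purchases of foreign equities 834.7, acquisition of a foreign subsidiary by a resident firm (outward FDI) 1406.4, foreign purchases of domestic corporate bonds 803.9; capital account: capital transfers received from emigrants 228.8.)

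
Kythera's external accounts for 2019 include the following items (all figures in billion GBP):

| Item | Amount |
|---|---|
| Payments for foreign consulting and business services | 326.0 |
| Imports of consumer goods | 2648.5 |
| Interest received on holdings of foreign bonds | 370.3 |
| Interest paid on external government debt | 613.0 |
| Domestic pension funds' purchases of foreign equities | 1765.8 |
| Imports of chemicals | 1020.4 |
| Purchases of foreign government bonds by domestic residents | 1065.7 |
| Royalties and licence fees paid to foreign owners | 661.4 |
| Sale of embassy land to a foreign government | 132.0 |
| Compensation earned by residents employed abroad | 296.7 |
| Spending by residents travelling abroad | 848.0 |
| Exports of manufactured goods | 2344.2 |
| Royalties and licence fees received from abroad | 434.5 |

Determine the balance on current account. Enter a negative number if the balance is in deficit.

Goods: -1020.4 - 2648.5 + 2344.2 = -1324.7
Services: -326.0 + 434.5 - 848.0 - 661.4 = -1400.9
Primary income: -613.0 + 370.3 + 296.7 = 54.0
Current account = (-1324.7) + (-1400.9) + 54.0 = -2671.6
(Excluded from the current account — financial account: domestic pension funds' purchases of foreign equities 1765.8, purchases of foreign government bonds by domestic residents 1065.7; capital account: sale of embassy land to a foreign government 132.0.)

-2671.6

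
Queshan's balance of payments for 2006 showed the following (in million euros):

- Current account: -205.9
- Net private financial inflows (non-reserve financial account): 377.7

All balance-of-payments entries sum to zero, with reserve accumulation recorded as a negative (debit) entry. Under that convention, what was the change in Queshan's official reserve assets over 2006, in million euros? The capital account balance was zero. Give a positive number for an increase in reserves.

171.8

Official reserve transactions balance = -((-205.9) + 377.7) = -171.8
An accumulation of reserves is recorded as a debit (negative entry), so the change in the stock of reserves is the negative of that balance.
Change in official reserves = -(-171.8) = 171.8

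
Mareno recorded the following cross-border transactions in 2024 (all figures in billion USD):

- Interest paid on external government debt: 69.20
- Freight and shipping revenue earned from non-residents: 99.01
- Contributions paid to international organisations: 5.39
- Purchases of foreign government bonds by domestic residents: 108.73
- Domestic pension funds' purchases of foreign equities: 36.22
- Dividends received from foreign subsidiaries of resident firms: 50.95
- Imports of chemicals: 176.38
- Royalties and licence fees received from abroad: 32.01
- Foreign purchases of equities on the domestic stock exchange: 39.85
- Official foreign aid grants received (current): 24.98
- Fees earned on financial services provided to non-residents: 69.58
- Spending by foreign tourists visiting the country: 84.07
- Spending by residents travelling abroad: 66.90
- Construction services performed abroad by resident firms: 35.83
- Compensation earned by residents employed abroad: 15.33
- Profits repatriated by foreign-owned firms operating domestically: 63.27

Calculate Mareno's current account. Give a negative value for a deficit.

Goods: -176.38
Services: 84.07 + 32.01 + 99.01 - 66.90 + 35.83 + 69.58 = 253.60
Primary income: 15.33 + 50.95 - 63.27 - 69.20 = -66.19
Secondary income: -5.39 + 24.98 = 19.59
Current account = (-176.38) + 253.60 + (-66.19) + 19.59 = 30.62
(Excluded from the current account — financial account: purchases of foreign government bonds by domestic residents 108.73, domestic pension funds' purchases of foreign equities 36.22, foreign purchases of equities on the domestic stock exchange 39.85.)

30.62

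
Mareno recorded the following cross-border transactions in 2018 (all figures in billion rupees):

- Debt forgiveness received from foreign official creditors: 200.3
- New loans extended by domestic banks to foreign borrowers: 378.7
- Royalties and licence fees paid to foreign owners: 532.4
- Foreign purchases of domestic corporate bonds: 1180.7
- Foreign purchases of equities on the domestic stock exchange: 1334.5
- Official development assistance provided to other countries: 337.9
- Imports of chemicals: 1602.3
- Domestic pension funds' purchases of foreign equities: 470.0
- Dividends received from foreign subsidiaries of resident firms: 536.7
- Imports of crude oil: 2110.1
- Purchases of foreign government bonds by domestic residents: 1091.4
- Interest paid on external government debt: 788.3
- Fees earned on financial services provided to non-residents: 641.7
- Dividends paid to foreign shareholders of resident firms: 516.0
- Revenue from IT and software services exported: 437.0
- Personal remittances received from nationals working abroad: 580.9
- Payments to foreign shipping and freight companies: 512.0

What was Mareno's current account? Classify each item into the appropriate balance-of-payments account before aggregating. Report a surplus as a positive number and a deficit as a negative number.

-4202.7

Goods: -2110.1 - 1602.3 = -3712.4
Services: 641.7 + 437.0 - 532.4 - 512.0 = 34.3
Primary income: 536.7 - 516.0 - 788.3 = -767.6
Secondary income: -337.9 + 580.9 = 243.0
Current account = (-3712.4) + 34.3 + (-767.6) + 243.0 = -4202.7
(Excluded from the current account — capital account: debt forgiveness received from foreign official creditors 200.3; financial account: new loans extended by domestic banks to foreign borrowers 378.7, foreign purchases of domestic corporate bonds 1180.7, foreign purchases of equities on the domestic stock exchange 1334.5, domestic pension funds' purchases of foreign equities 470.0, purchases of foreign government bonds by domestic residents 1091.4.)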